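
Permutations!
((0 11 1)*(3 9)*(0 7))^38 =(0 1)(7 11)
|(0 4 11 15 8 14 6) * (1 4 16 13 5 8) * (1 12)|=35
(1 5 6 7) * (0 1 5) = (0 1)(5 6 7) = [1, 0, 2, 3, 4, 6, 7, 5]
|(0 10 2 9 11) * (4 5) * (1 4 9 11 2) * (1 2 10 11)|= |(0 11)(1 4 5 9 10 2)|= 6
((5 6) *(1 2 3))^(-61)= ((1 2 3)(5 6))^(-61)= (1 3 2)(5 6)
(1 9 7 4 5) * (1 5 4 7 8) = (1 9 8) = [0, 9, 2, 3, 4, 5, 6, 7, 1, 8]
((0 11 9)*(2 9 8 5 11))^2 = (0 9 2)(5 8 11) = ((0 2 9)(5 11 8))^2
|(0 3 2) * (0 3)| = |(2 3)| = 2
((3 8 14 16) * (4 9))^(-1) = (3 16 14 8)(4 9)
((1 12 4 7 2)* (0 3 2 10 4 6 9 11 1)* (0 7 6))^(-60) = (0 6 3 9 2 11 7 1 10 12 4)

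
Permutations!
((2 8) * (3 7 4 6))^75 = ((2 8)(3 7 4 6))^75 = (2 8)(3 6 4 7)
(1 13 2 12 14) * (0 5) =[5, 13, 12, 3, 4, 0, 6, 7, 8, 9, 10, 11, 14, 2, 1] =(0 5)(1 13 2 12 14)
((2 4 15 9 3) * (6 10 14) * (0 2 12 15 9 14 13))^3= ((0 2 4 9 3 12 15 14 6 10 13))^3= (0 9 15 10 2 3 14 13 4 12 6)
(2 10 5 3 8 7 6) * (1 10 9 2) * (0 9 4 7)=(0 9 2 4 7 6 1 10 5 3 8)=[9, 10, 4, 8, 7, 3, 1, 6, 0, 2, 5]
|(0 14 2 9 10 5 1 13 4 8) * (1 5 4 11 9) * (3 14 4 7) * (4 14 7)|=10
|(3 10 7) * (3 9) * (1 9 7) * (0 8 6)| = |(0 8 6)(1 9 3 10)| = 12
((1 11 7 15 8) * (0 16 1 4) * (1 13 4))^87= (0 4 13 16)(1 7 8 11 15)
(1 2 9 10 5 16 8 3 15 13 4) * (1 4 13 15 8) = [0, 2, 9, 8, 4, 16, 6, 7, 3, 10, 5, 11, 12, 13, 14, 15, 1] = (1 2 9 10 5 16)(3 8)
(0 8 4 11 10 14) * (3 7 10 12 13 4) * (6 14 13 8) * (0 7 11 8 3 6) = (3 11 12)(4 8 6 14 7 10 13) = [0, 1, 2, 11, 8, 5, 14, 10, 6, 9, 13, 12, 3, 4, 7]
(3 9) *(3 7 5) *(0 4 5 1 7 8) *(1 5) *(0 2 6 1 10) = (0 4 10)(1 7 5 3 9 8 2 6) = [4, 7, 6, 9, 10, 3, 1, 5, 2, 8, 0]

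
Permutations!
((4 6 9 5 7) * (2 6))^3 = (2 5)(4 9)(6 7)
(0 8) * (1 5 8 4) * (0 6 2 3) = [4, 5, 3, 0, 1, 8, 2, 7, 6] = (0 4 1 5 8 6 2 3)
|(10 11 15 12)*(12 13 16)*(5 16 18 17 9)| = |(5 16 12 10 11 15 13 18 17 9)| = 10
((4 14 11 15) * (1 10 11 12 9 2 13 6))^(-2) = (1 13 9 14 15 10 6 2 12 4 11)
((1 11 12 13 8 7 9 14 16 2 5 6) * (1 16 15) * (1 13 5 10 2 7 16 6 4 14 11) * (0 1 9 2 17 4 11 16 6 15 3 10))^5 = ((0 1 9 16 7 2)(3 10 17 4 14)(5 11 12)(6 15 13 8))^5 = (17)(0 2 7 16 9 1)(5 12 11)(6 15 13 8)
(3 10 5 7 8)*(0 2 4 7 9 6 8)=(0 2 4 7)(3 10 5 9 6 8)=[2, 1, 4, 10, 7, 9, 8, 0, 3, 6, 5]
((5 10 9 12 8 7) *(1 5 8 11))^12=((1 5 10 9 12 11)(7 8))^12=(12)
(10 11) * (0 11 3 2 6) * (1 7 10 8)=(0 11 8 1 7 10 3 2 6)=[11, 7, 6, 2, 4, 5, 0, 10, 1, 9, 3, 8]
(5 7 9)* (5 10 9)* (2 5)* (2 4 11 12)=(2 5 7 4 11 12)(9 10)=[0, 1, 5, 3, 11, 7, 6, 4, 8, 10, 9, 12, 2]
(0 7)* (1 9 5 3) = (0 7)(1 9 5 3) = [7, 9, 2, 1, 4, 3, 6, 0, 8, 5]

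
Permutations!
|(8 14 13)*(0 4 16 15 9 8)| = 8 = |(0 4 16 15 9 8 14 13)|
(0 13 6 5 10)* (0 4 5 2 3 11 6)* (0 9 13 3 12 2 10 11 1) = (0 3 1)(2 12)(4 5 11 6 10)(9 13) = [3, 0, 12, 1, 5, 11, 10, 7, 8, 13, 4, 6, 2, 9]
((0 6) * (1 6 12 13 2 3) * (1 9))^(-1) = ((0 12 13 2 3 9 1 6))^(-1) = (0 6 1 9 3 2 13 12)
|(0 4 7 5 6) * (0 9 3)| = 7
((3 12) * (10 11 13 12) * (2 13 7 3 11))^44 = (2 12 7 10 13 11 3)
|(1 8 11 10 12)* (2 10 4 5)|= 8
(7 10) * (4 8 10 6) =(4 8 10 7 6) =[0, 1, 2, 3, 8, 5, 4, 6, 10, 9, 7]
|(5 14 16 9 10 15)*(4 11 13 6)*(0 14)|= 28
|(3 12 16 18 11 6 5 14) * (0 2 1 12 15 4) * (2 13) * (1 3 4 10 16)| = |(0 13 2 3 15 10 16 18 11 6 5 14 4)(1 12)| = 26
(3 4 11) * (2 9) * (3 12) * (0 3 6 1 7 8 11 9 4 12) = [3, 7, 4, 12, 9, 5, 1, 8, 11, 2, 10, 0, 6] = (0 3 12 6 1 7 8 11)(2 4 9)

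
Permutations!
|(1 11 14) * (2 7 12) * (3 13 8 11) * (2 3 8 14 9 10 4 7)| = |(1 8 11 9 10 4 7 12 3 13 14)| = 11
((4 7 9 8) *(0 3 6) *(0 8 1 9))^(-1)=((0 3 6 8 4 7)(1 9))^(-1)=(0 7 4 8 6 3)(1 9)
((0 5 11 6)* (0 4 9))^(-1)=((0 5 11 6 4 9))^(-1)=(0 9 4 6 11 5)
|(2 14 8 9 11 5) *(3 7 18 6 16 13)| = |(2 14 8 9 11 5)(3 7 18 6 16 13)| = 6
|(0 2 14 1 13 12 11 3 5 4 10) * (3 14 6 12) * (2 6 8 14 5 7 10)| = |(0 6 12 11 5 4 2 8 14 1 13 3 7 10)| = 14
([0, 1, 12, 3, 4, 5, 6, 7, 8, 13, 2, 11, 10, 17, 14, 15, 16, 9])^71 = (2 10 12)(9 17 13)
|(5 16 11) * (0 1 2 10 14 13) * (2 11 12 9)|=11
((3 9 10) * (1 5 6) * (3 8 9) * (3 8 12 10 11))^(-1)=(1 6 5)(3 11 9 8)(10 12)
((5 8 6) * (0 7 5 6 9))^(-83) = (0 5 9 7 8) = ((0 7 5 8 9))^(-83)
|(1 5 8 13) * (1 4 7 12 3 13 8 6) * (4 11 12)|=|(1 5 6)(3 13 11 12)(4 7)|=12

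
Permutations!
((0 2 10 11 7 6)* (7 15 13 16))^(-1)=((0 2 10 11 15 13 16 7 6))^(-1)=(0 6 7 16 13 15 11 10 2)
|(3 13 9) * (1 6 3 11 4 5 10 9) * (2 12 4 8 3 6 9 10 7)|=30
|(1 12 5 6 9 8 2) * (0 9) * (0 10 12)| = |(0 9 8 2 1)(5 6 10 12)| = 20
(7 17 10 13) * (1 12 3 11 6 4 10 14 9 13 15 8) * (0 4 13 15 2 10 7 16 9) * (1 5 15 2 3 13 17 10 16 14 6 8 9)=(0 4 7 10 3 11 8 5 15 9 2 16 1 12 13 14)(6 17)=[4, 12, 16, 11, 7, 15, 17, 10, 5, 2, 3, 8, 13, 14, 0, 9, 1, 6]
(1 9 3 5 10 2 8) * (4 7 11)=[0, 9, 8, 5, 7, 10, 6, 11, 1, 3, 2, 4]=(1 9 3 5 10 2 8)(4 7 11)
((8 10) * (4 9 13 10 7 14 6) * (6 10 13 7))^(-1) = ((4 9 7 14 10 8 6))^(-1) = (4 6 8 10 14 7 9)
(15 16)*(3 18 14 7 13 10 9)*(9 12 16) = (3 18 14 7 13 10 12 16 15 9) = [0, 1, 2, 18, 4, 5, 6, 13, 8, 3, 12, 11, 16, 10, 7, 9, 15, 17, 14]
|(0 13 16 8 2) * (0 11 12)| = |(0 13 16 8 2 11 12)| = 7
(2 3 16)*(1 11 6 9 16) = [0, 11, 3, 1, 4, 5, 9, 7, 8, 16, 10, 6, 12, 13, 14, 15, 2] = (1 11 6 9 16 2 3)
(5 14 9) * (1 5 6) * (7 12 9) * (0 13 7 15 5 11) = [13, 11, 2, 3, 4, 14, 1, 12, 8, 6, 10, 0, 9, 7, 15, 5] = (0 13 7 12 9 6 1 11)(5 14 15)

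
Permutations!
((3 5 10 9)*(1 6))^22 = ((1 6)(3 5 10 9))^22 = (3 10)(5 9)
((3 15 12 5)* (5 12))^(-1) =((3 15 5))^(-1) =(3 5 15)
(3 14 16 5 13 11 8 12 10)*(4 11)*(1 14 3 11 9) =[0, 14, 2, 3, 9, 13, 6, 7, 12, 1, 11, 8, 10, 4, 16, 15, 5] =(1 14 16 5 13 4 9)(8 12 10 11)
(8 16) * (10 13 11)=[0, 1, 2, 3, 4, 5, 6, 7, 16, 9, 13, 10, 12, 11, 14, 15, 8]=(8 16)(10 13 11)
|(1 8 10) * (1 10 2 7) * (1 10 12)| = 6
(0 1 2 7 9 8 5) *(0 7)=(0 1 2)(5 7 9 8)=[1, 2, 0, 3, 4, 7, 6, 9, 5, 8]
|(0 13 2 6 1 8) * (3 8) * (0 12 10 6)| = |(0 13 2)(1 3 8 12 10 6)| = 6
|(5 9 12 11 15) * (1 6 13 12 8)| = 9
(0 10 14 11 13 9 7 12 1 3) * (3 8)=(0 10 14 11 13 9 7 12 1 8 3)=[10, 8, 2, 0, 4, 5, 6, 12, 3, 7, 14, 13, 1, 9, 11]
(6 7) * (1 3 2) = (1 3 2)(6 7) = [0, 3, 1, 2, 4, 5, 7, 6]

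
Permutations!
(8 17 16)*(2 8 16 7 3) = (2 8 17 7 3) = [0, 1, 8, 2, 4, 5, 6, 3, 17, 9, 10, 11, 12, 13, 14, 15, 16, 7]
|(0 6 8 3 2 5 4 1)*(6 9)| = 9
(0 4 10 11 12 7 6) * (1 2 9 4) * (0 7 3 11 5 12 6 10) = (0 1 2 9 4)(3 11 6 7 10 5 12) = [1, 2, 9, 11, 0, 12, 7, 10, 8, 4, 5, 6, 3]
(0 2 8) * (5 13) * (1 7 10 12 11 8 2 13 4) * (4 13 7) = (0 7 10 12 11 8)(1 4)(5 13) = [7, 4, 2, 3, 1, 13, 6, 10, 0, 9, 12, 8, 11, 5]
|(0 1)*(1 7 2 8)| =5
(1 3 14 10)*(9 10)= [0, 3, 2, 14, 4, 5, 6, 7, 8, 10, 1, 11, 12, 13, 9]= (1 3 14 9 10)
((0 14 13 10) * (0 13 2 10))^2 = ((0 14 2 10 13))^2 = (0 2 13 14 10)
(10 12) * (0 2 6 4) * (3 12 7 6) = [2, 1, 3, 12, 0, 5, 4, 6, 8, 9, 7, 11, 10] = (0 2 3 12 10 7 6 4)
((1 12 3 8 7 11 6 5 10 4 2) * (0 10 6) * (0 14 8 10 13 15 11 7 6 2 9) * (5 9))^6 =((0 13 15 11 14 8 6 9)(1 12 3 10 4 5 2))^6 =(0 6 14 15)(1 2 5 4 10 3 12)(8 11 13 9)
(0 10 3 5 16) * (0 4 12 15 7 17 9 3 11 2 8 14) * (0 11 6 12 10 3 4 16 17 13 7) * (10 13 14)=(0 3 5 17 9 4 13 7 14 11 2 8 10 6 12 15)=[3, 1, 8, 5, 13, 17, 12, 14, 10, 4, 6, 2, 15, 7, 11, 0, 16, 9]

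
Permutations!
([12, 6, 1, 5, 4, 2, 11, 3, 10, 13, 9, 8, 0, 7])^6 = [0, 13, 9, 8, 4, 10, 7, 11, 5, 1, 2, 3, 12, 6]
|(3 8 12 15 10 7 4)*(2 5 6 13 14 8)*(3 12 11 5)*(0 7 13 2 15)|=20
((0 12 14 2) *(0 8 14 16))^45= (16)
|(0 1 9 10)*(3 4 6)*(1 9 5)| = |(0 9 10)(1 5)(3 4 6)| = 6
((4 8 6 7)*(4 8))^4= (6 7 8)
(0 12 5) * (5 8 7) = (0 12 8 7 5) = [12, 1, 2, 3, 4, 0, 6, 5, 7, 9, 10, 11, 8]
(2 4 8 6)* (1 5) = [0, 5, 4, 3, 8, 1, 2, 7, 6] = (1 5)(2 4 8 6)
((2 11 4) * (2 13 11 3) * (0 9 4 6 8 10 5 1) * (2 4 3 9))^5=(0 13 5 3 8 2 11 1 4 10 9 6)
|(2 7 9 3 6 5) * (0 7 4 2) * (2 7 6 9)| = 6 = |(0 6 5)(2 4 7)(3 9)|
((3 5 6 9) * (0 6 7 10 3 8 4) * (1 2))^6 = (0 6 9 8 4)(3 7)(5 10)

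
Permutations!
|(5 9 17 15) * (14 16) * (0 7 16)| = 4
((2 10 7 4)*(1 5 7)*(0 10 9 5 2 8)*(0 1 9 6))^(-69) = ((0 10 9 5 7 4 8 1 2 6))^(-69) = (0 10 9 5 7 4 8 1 2 6)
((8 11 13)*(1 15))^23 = (1 15)(8 13 11)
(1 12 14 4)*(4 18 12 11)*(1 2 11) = (2 11 4)(12 14 18) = [0, 1, 11, 3, 2, 5, 6, 7, 8, 9, 10, 4, 14, 13, 18, 15, 16, 17, 12]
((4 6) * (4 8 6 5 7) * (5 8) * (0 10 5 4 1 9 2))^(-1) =((0 10 5 7 1 9 2)(4 8 6))^(-1) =(0 2 9 1 7 5 10)(4 6 8)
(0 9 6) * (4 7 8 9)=[4, 1, 2, 3, 7, 5, 0, 8, 9, 6]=(0 4 7 8 9 6)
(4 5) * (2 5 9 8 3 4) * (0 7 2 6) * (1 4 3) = (0 7 2 5 6)(1 4 9 8) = [7, 4, 5, 3, 9, 6, 0, 2, 1, 8]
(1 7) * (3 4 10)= (1 7)(3 4 10)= [0, 7, 2, 4, 10, 5, 6, 1, 8, 9, 3]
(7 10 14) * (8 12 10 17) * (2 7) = (2 7 17 8 12 10 14) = [0, 1, 7, 3, 4, 5, 6, 17, 12, 9, 14, 11, 10, 13, 2, 15, 16, 8]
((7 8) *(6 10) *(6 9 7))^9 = ((6 10 9 7 8))^9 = (6 8 7 9 10)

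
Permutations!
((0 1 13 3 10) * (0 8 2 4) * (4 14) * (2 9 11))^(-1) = (0 4 14 2 11 9 8 10 3 13 1)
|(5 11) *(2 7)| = 2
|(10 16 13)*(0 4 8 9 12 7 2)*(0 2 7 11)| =6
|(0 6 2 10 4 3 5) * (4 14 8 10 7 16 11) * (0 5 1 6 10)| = |(0 10 14 8)(1 6 2 7 16 11 4 3)| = 8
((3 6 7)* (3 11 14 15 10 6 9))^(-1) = ((3 9)(6 7 11 14 15 10))^(-1) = (3 9)(6 10 15 14 11 7)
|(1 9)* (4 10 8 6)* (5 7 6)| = 6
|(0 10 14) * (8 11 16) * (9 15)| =6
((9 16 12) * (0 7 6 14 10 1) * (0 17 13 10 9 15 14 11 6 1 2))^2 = (0 1 13 2 7 17 10)(9 12 14 16 15)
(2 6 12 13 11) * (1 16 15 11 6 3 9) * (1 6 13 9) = (1 16 15 11 2 3)(6 12 9) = [0, 16, 3, 1, 4, 5, 12, 7, 8, 6, 10, 2, 9, 13, 14, 11, 15]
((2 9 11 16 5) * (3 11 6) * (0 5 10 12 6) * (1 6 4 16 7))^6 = (0 2)(1 6 3 11 7)(4 10)(5 9)(12 16)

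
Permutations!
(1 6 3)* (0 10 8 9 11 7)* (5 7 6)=(0 10 8 9 11 6 3 1 5 7)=[10, 5, 2, 1, 4, 7, 3, 0, 9, 11, 8, 6]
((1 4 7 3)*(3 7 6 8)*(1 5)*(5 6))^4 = ((1 4 5)(3 6 8))^4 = (1 4 5)(3 6 8)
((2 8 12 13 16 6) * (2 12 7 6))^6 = ((2 8 7 6 12 13 16))^6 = (2 16 13 12 6 7 8)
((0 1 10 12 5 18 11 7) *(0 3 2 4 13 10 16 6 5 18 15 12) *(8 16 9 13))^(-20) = ((0 1 9 13 10)(2 4 8 16 6 5 15 12 18 11 7 3))^(-20) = (2 6 18)(3 16 12)(4 5 11)(7 8 15)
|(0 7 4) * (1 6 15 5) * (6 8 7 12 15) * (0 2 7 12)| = 15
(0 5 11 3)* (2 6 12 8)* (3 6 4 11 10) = [5, 1, 4, 0, 11, 10, 12, 7, 2, 9, 3, 6, 8] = (0 5 10 3)(2 4 11 6 12 8)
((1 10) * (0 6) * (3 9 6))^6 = (10)(0 9)(3 6)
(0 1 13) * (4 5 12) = (0 1 13)(4 5 12) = [1, 13, 2, 3, 5, 12, 6, 7, 8, 9, 10, 11, 4, 0]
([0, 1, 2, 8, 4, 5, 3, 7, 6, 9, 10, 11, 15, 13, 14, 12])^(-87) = [0, 1, 2, 3, 4, 5, 6, 7, 8, 9, 10, 11, 15, 13, 14, 12]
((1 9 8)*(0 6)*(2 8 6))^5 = ((0 2 8 1 9 6))^5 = (0 6 9 1 8 2)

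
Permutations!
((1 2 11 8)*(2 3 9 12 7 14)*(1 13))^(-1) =(1 13 8 11 2 14 7 12 9 3) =((1 3 9 12 7 14 2 11 8 13))^(-1)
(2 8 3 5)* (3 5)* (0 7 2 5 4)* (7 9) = [9, 1, 8, 3, 0, 5, 6, 2, 4, 7] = (0 9 7 2 8 4)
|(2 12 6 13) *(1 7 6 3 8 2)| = 4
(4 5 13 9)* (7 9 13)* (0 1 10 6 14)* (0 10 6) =[1, 6, 2, 3, 5, 7, 14, 9, 8, 4, 0, 11, 12, 13, 10] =(0 1 6 14 10)(4 5 7 9)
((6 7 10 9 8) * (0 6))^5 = ((0 6 7 10 9 8))^5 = (0 8 9 10 7 6)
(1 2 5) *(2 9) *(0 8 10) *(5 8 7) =[7, 9, 8, 3, 4, 1, 6, 5, 10, 2, 0] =(0 7 5 1 9 2 8 10)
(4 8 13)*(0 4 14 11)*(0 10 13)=[4, 1, 2, 3, 8, 5, 6, 7, 0, 9, 13, 10, 12, 14, 11]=(0 4 8)(10 13 14 11)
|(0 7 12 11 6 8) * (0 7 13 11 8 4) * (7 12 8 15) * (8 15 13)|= 14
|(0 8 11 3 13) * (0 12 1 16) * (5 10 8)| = 10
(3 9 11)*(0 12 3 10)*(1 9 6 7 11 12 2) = (0 2 1 9 12 3 6 7 11 10) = [2, 9, 1, 6, 4, 5, 7, 11, 8, 12, 0, 10, 3]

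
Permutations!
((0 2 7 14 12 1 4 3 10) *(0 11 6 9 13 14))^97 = (0 2 7)(1 13 11 4 14 6 3 12 9 10)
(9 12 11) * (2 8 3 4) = (2 8 3 4)(9 12 11) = [0, 1, 8, 4, 2, 5, 6, 7, 3, 12, 10, 9, 11]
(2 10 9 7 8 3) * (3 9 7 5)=(2 10 7 8 9 5 3)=[0, 1, 10, 2, 4, 3, 6, 8, 9, 5, 7]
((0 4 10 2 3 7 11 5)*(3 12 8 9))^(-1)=(0 5 11 7 3 9 8 12 2 10 4)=((0 4 10 2 12 8 9 3 7 11 5))^(-1)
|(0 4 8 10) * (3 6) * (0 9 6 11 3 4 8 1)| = 14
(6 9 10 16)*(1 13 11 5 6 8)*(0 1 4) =(0 1 13 11 5 6 9 10 16 8 4) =[1, 13, 2, 3, 0, 6, 9, 7, 4, 10, 16, 5, 12, 11, 14, 15, 8]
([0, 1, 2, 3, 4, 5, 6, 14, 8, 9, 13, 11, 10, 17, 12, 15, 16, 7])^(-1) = (7 17 13 10 12 14)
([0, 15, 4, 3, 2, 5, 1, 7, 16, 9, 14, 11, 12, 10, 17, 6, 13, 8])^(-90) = (17)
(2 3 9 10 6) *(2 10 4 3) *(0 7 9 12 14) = (0 7 9 4 3 12 14)(6 10) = [7, 1, 2, 12, 3, 5, 10, 9, 8, 4, 6, 11, 14, 13, 0]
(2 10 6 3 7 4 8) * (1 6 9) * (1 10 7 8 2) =(1 6 3 8)(2 7 4)(9 10) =[0, 6, 7, 8, 2, 5, 3, 4, 1, 10, 9]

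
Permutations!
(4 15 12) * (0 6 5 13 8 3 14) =(0 6 5 13 8 3 14)(4 15 12) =[6, 1, 2, 14, 15, 13, 5, 7, 3, 9, 10, 11, 4, 8, 0, 12]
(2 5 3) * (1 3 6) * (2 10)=[0, 3, 5, 10, 4, 6, 1, 7, 8, 9, 2]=(1 3 10 2 5 6)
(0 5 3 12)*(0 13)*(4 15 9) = (0 5 3 12 13)(4 15 9) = [5, 1, 2, 12, 15, 3, 6, 7, 8, 4, 10, 11, 13, 0, 14, 9]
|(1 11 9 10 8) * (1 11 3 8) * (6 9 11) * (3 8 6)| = 6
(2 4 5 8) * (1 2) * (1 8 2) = (8)(2 4 5) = [0, 1, 4, 3, 5, 2, 6, 7, 8]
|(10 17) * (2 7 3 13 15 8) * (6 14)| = 6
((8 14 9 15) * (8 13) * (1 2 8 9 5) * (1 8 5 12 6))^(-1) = (1 6 12 14 8 5 2)(9 13 15)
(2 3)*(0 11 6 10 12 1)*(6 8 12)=[11, 0, 3, 2, 4, 5, 10, 7, 12, 9, 6, 8, 1]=(0 11 8 12 1)(2 3)(6 10)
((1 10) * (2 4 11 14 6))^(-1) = (1 10)(2 6 14 11 4)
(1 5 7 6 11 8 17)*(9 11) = [0, 5, 2, 3, 4, 7, 9, 6, 17, 11, 10, 8, 12, 13, 14, 15, 16, 1] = (1 5 7 6 9 11 8 17)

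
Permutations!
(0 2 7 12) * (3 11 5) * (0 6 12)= (0 2 7)(3 11 5)(6 12)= [2, 1, 7, 11, 4, 3, 12, 0, 8, 9, 10, 5, 6]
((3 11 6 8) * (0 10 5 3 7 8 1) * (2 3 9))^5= ((0 10 5 9 2 3 11 6 1)(7 8))^5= (0 3 10 11 5 6 9 1 2)(7 8)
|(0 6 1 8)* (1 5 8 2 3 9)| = 4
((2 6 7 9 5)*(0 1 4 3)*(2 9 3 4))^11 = ((0 1 2 6 7 3)(5 9))^11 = (0 3 7 6 2 1)(5 9)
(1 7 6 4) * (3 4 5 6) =(1 7 3 4)(5 6) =[0, 7, 2, 4, 1, 6, 5, 3]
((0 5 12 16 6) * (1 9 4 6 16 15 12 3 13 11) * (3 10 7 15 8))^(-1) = (16)(0 6 4 9 1 11 13 3 8 12 15 7 10 5)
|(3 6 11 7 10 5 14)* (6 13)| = 8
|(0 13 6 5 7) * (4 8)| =|(0 13 6 5 7)(4 8)| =10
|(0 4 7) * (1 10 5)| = |(0 4 7)(1 10 5)| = 3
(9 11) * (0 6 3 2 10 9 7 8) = (0 6 3 2 10 9 11 7 8) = [6, 1, 10, 2, 4, 5, 3, 8, 0, 11, 9, 7]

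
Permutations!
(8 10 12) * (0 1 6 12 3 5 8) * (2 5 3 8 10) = (0 1 6 12)(2 5 10 8) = [1, 6, 5, 3, 4, 10, 12, 7, 2, 9, 8, 11, 0]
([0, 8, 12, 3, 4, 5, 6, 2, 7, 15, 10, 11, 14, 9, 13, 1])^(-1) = [0, 15, 7, 3, 4, 5, 6, 8, 1, 13, 10, 11, 2, 14, 12, 9]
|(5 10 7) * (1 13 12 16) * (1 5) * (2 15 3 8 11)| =35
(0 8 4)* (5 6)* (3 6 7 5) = (0 8 4)(3 6)(5 7) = [8, 1, 2, 6, 0, 7, 3, 5, 4]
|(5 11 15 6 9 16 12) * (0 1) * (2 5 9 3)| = 6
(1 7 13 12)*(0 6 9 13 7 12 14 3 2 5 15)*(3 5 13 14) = [6, 12, 13, 2, 4, 15, 9, 7, 8, 14, 10, 11, 1, 3, 5, 0] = (0 6 9 14 5 15)(1 12)(2 13 3)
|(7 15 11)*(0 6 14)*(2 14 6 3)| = 12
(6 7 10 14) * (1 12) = (1 12)(6 7 10 14) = [0, 12, 2, 3, 4, 5, 7, 10, 8, 9, 14, 11, 1, 13, 6]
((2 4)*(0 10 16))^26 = ((0 10 16)(2 4))^26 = (0 16 10)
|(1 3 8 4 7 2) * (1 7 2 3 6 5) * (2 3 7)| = 3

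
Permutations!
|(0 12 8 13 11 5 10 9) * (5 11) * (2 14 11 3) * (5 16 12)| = 4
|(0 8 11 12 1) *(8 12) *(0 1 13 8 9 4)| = 7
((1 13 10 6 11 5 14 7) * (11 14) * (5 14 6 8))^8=(14)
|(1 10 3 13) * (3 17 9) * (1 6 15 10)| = 7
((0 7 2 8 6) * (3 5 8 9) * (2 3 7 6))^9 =((0 6)(2 9 7 3 5 8))^9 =(0 6)(2 3)(5 9)(7 8)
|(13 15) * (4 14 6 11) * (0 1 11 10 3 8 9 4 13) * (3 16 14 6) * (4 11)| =|(0 1 4 6 10 16 14 3 8 9 11 13 15)| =13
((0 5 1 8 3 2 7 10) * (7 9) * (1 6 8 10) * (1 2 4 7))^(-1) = (0 10 1 9 2 7 4 3 8 6 5)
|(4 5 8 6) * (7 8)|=|(4 5 7 8 6)|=5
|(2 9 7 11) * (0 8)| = 4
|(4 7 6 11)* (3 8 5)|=|(3 8 5)(4 7 6 11)|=12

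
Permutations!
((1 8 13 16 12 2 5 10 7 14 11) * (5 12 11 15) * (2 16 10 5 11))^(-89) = (1 11 15 14 7 10 13 8)(2 12 16)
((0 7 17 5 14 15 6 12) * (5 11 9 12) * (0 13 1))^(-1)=(0 1 13 12 9 11 17 7)(5 6 15 14)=((0 7 17 11 9 12 13 1)(5 14 15 6))^(-1)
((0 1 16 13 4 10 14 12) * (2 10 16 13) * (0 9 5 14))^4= ((0 1 13 4 16 2 10)(5 14 12 9))^4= (0 16 1 2 13 10 4)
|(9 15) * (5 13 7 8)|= 4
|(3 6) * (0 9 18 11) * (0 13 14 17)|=14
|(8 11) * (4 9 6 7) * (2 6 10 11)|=|(2 6 7 4 9 10 11 8)|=8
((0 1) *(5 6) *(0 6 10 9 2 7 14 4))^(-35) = ((0 1 6 5 10 9 2 7 14 4))^(-35) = (0 9)(1 2)(4 10)(5 14)(6 7)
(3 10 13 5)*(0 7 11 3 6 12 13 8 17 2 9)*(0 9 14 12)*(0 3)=[7, 1, 14, 10, 4, 6, 3, 11, 17, 9, 8, 0, 13, 5, 12, 15, 16, 2]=(0 7 11)(2 14 12 13 5 6 3 10 8 17)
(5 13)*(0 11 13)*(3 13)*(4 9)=(0 11 3 13 5)(4 9)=[11, 1, 2, 13, 9, 0, 6, 7, 8, 4, 10, 3, 12, 5]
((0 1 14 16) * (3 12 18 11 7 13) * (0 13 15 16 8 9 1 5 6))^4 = (0 5 6)(3 7)(11 13)(12 15)(16 18)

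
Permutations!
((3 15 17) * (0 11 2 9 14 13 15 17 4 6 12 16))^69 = (0 9 15 12 11 14 4 16 2 13 6)(3 17)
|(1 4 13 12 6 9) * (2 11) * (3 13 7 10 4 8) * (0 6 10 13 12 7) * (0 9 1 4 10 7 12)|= 30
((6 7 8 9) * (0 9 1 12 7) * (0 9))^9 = (1 12 7 8)(6 9) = ((1 12 7 8)(6 9))^9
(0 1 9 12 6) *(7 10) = [1, 9, 2, 3, 4, 5, 0, 10, 8, 12, 7, 11, 6] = (0 1 9 12 6)(7 10)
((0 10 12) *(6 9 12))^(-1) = ((0 10 6 9 12))^(-1) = (0 12 9 6 10)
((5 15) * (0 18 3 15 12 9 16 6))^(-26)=(0 18 3 15 5 12 9 16 6)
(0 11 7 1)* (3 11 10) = (0 10 3 11 7 1) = [10, 0, 2, 11, 4, 5, 6, 1, 8, 9, 3, 7]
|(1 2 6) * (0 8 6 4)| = |(0 8 6 1 2 4)| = 6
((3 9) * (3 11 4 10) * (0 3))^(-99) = (0 11)(3 4)(9 10)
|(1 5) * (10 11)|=2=|(1 5)(10 11)|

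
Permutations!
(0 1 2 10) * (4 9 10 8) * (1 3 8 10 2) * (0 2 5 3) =(2 10)(3 8 4 9 5) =[0, 1, 10, 8, 9, 3, 6, 7, 4, 5, 2]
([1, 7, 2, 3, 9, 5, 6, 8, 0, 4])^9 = (0 1 7 8)(4 9)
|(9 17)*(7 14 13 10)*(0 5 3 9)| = |(0 5 3 9 17)(7 14 13 10)| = 20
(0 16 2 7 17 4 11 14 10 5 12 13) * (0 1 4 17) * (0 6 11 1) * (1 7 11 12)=(17)(0 16 2 11 14 10 5 1 4 7 6 12 13)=[16, 4, 11, 3, 7, 1, 12, 6, 8, 9, 5, 14, 13, 0, 10, 15, 2, 17]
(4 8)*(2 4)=(2 4 8)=[0, 1, 4, 3, 8, 5, 6, 7, 2]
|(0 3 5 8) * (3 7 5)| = 4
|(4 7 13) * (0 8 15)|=3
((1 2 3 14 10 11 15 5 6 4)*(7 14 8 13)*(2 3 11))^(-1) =(1 4 6 5 15 11 2 10 14 7 13 8 3)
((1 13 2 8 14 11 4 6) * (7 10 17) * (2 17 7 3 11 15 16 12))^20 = ((1 13 17 3 11 4 6)(2 8 14 15 16 12)(7 10))^20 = (1 6 4 11 3 17 13)(2 14 16)(8 15 12)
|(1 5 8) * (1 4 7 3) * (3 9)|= 7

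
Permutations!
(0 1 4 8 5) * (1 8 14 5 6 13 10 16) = (0 8 6 13 10 16 1 4 14 5) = [8, 4, 2, 3, 14, 0, 13, 7, 6, 9, 16, 11, 12, 10, 5, 15, 1]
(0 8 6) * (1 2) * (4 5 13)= (0 8 6)(1 2)(4 5 13)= [8, 2, 1, 3, 5, 13, 0, 7, 6, 9, 10, 11, 12, 4]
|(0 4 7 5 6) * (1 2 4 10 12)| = |(0 10 12 1 2 4 7 5 6)| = 9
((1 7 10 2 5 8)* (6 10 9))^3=(1 6 5 7 10 8 9 2)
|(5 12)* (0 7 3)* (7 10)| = |(0 10 7 3)(5 12)| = 4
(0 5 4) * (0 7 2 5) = (2 5 4 7) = [0, 1, 5, 3, 7, 4, 6, 2]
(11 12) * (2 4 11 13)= (2 4 11 12 13)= [0, 1, 4, 3, 11, 5, 6, 7, 8, 9, 10, 12, 13, 2]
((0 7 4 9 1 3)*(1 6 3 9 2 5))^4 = (0 5 3 2 6 4 9 7 1)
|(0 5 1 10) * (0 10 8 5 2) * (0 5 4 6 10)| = 8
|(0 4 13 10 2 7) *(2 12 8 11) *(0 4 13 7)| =14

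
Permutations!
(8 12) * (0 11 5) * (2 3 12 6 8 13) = (0 11 5)(2 3 12 13)(6 8) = [11, 1, 3, 12, 4, 0, 8, 7, 6, 9, 10, 5, 13, 2]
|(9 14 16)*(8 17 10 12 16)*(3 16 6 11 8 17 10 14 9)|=10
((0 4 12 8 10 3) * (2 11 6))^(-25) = (0 3 10 8 12 4)(2 6 11)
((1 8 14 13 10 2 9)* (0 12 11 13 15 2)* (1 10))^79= (0 11 1 14 2 10 12 13 8 15 9)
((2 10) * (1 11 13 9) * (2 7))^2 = (1 13)(2 7 10)(9 11)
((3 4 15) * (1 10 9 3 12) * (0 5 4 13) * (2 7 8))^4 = (0 12 3 4 10)(1 13 15 9 5)(2 7 8)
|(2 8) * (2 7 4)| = |(2 8 7 4)| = 4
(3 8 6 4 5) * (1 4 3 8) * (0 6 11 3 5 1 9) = (0 6 5 8 11 3 9)(1 4) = [6, 4, 2, 9, 1, 8, 5, 7, 11, 0, 10, 3]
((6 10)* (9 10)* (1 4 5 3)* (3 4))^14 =(6 10 9)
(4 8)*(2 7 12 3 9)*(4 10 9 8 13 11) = (2 7 12 3 8 10 9)(4 13 11) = [0, 1, 7, 8, 13, 5, 6, 12, 10, 2, 9, 4, 3, 11]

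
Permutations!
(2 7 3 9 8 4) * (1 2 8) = [0, 2, 7, 9, 8, 5, 6, 3, 4, 1] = (1 2 7 3 9)(4 8)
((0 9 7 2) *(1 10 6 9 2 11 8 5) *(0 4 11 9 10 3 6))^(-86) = (0 8 6 4 1)(2 5 10 11 3)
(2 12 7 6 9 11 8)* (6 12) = (2 6 9 11 8)(7 12) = [0, 1, 6, 3, 4, 5, 9, 12, 2, 11, 10, 8, 7]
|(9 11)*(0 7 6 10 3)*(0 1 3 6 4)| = 6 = |(0 7 4)(1 3)(6 10)(9 11)|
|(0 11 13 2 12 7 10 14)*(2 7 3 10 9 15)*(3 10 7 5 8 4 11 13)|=|(0 13 5 8 4 11 3 7 9 15 2 12 10 14)|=14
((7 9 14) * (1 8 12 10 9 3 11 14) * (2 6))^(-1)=((1 8 12 10 9)(2 6)(3 11 14 7))^(-1)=(1 9 10 12 8)(2 6)(3 7 14 11)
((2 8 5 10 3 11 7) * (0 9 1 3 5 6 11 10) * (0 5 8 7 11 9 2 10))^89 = ((11)(0 2 7 10 8 6 9 1 3))^89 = (11)(0 3 1 9 6 8 10 7 2)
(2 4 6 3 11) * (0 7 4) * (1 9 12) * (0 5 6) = (0 7 4)(1 9 12)(2 5 6 3 11) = [7, 9, 5, 11, 0, 6, 3, 4, 8, 12, 10, 2, 1]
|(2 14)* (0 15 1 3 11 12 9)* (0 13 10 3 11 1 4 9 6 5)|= 12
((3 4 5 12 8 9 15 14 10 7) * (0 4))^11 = ((0 4 5 12 8 9 15 14 10 7 3))^11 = (15)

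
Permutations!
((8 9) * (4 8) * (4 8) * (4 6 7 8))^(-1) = (4 9 8 7 6)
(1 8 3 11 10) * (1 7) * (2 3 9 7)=(1 8 9 7)(2 3 11 10)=[0, 8, 3, 11, 4, 5, 6, 1, 9, 7, 2, 10]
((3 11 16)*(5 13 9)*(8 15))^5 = (3 16 11)(5 9 13)(8 15)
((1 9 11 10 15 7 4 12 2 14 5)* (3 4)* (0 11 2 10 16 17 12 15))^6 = (17)(1 9 2 14 5)(3 15)(4 7)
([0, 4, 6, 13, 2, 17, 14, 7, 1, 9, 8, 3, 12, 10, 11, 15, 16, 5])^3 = (1 6 3 8 2 11 10 4 14 13)(5 17)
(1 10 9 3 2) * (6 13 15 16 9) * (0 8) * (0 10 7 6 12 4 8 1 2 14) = [1, 7, 2, 14, 8, 5, 13, 6, 10, 3, 12, 11, 4, 15, 0, 16, 9] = (0 1 7 6 13 15 16 9 3 14)(4 8 10 12)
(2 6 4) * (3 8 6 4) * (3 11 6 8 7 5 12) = (2 4)(3 7 5 12)(6 11) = [0, 1, 4, 7, 2, 12, 11, 5, 8, 9, 10, 6, 3]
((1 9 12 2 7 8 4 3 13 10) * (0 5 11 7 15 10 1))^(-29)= (0 10 15 2 12 9 1 13 3 4 8 7 11 5)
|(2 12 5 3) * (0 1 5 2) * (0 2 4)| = 7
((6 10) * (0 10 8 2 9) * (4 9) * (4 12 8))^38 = (0 4 10 9 6)(2 8 12)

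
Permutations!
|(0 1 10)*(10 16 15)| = 5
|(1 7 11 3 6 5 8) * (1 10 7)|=|(3 6 5 8 10 7 11)|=7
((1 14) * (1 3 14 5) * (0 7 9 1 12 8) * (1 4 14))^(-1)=((0 7 9 4 14 3 1 5 12 8))^(-1)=(0 8 12 5 1 3 14 4 9 7)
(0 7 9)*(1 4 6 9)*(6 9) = (0 7 1 4 9) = [7, 4, 2, 3, 9, 5, 6, 1, 8, 0]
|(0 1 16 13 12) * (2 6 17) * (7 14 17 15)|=|(0 1 16 13 12)(2 6 15 7 14 17)|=30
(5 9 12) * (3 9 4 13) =(3 9 12 5 4 13) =[0, 1, 2, 9, 13, 4, 6, 7, 8, 12, 10, 11, 5, 3]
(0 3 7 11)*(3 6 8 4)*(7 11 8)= (0 6 7 8 4 3 11)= [6, 1, 2, 11, 3, 5, 7, 8, 4, 9, 10, 0]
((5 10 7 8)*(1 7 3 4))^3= (1 5 4 8 3 7 10)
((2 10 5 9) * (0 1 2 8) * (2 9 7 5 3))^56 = (2 3 10)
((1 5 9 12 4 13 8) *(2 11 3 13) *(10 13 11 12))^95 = (1 8 13 10 9 5)(2 4 12)(3 11)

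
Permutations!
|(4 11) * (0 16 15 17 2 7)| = |(0 16 15 17 2 7)(4 11)| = 6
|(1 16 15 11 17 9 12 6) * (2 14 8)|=|(1 16 15 11 17 9 12 6)(2 14 8)|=24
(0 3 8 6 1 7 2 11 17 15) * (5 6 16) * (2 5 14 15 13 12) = [3, 7, 11, 8, 4, 6, 1, 5, 16, 9, 10, 17, 2, 12, 15, 0, 14, 13] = (0 3 8 16 14 15)(1 7 5 6)(2 11 17 13 12)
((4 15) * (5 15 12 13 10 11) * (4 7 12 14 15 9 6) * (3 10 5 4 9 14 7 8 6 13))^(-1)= (3 12 7 4 11 10)(5 13 9 6 8 15 14)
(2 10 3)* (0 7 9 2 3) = (0 7 9 2 10) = [7, 1, 10, 3, 4, 5, 6, 9, 8, 2, 0]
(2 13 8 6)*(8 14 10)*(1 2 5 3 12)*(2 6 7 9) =[0, 6, 13, 12, 4, 3, 5, 9, 7, 2, 8, 11, 1, 14, 10] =(1 6 5 3 12)(2 13 14 10 8 7 9)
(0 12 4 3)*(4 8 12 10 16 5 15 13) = (0 10 16 5 15 13 4 3)(8 12) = [10, 1, 2, 0, 3, 15, 6, 7, 12, 9, 16, 11, 8, 4, 14, 13, 5]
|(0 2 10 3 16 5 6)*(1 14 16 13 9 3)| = 24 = |(0 2 10 1 14 16 5 6)(3 13 9)|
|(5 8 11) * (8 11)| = 2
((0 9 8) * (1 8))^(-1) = (0 8 1 9) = ((0 9 1 8))^(-1)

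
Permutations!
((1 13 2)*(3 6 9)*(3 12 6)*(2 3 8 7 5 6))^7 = (1 9 7 13 12 5 3 2 6 8)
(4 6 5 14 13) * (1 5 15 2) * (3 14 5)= (1 3 14 13 4 6 15 2)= [0, 3, 1, 14, 6, 5, 15, 7, 8, 9, 10, 11, 12, 4, 13, 2]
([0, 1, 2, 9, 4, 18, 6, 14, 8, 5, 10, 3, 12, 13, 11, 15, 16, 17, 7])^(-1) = (3 11 14 7 18 5 9)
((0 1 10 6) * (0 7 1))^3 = (1 7 6 10)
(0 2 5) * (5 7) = [2, 1, 7, 3, 4, 0, 6, 5] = (0 2 7 5)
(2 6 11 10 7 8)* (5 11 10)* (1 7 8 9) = [0, 7, 6, 3, 4, 11, 10, 9, 2, 1, 8, 5] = (1 7 9)(2 6 10 8)(5 11)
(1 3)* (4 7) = (1 3)(4 7) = [0, 3, 2, 1, 7, 5, 6, 4]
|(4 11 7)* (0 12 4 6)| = 6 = |(0 12 4 11 7 6)|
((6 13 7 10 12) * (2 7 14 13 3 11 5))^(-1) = (2 5 11 3 6 12 10 7)(13 14)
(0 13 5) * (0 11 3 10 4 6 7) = (0 13 5 11 3 10 4 6 7) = [13, 1, 2, 10, 6, 11, 7, 0, 8, 9, 4, 3, 12, 5]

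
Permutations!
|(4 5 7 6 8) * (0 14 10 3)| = |(0 14 10 3)(4 5 7 6 8)| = 20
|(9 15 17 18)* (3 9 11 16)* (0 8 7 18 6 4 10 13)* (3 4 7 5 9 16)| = 15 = |(0 8 5 9 15 17 6 7 18 11 3 16 4 10 13)|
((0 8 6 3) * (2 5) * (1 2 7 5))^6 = (0 6)(3 8)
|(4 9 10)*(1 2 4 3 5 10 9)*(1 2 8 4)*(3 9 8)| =8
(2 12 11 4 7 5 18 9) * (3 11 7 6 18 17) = [0, 1, 12, 11, 6, 17, 18, 5, 8, 2, 10, 4, 7, 13, 14, 15, 16, 3, 9] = (2 12 7 5 17 3 11 4 6 18 9)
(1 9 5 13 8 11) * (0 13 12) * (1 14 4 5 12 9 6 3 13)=(0 1 6 3 13 8 11 14 4 5 9 12)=[1, 6, 2, 13, 5, 9, 3, 7, 11, 12, 10, 14, 0, 8, 4]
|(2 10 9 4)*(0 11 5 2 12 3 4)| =|(0 11 5 2 10 9)(3 4 12)| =6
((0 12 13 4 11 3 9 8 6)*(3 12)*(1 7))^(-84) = (13)(0 3 9 8 6)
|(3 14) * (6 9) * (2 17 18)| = 6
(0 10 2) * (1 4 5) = [10, 4, 0, 3, 5, 1, 6, 7, 8, 9, 2] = (0 10 2)(1 4 5)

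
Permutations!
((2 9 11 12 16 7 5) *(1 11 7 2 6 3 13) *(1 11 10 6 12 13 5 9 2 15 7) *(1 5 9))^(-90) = (16)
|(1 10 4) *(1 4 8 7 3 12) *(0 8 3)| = |(0 8 7)(1 10 3 12)| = 12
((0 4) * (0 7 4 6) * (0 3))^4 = ((0 6 3)(4 7))^4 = (7)(0 6 3)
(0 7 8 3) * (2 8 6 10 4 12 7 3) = [3, 1, 8, 0, 12, 5, 10, 6, 2, 9, 4, 11, 7] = (0 3)(2 8)(4 12 7 6 10)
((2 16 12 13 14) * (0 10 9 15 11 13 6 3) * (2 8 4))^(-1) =(0 3 6 12 16 2 4 8 14 13 11 15 9 10)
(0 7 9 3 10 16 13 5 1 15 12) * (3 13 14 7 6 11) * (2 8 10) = (0 6 11 3 2 8 10 16 14 7 9 13 5 1 15 12) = [6, 15, 8, 2, 4, 1, 11, 9, 10, 13, 16, 3, 0, 5, 7, 12, 14]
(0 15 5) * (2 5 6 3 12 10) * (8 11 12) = [15, 1, 5, 8, 4, 0, 3, 7, 11, 9, 2, 12, 10, 13, 14, 6] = (0 15 6 3 8 11 12 10 2 5)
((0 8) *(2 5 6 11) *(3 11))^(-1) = (0 8)(2 11 3 6 5)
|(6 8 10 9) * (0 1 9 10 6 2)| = 4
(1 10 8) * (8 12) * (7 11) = (1 10 12 8)(7 11) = [0, 10, 2, 3, 4, 5, 6, 11, 1, 9, 12, 7, 8]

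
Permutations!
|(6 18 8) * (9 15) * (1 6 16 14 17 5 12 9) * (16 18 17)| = 14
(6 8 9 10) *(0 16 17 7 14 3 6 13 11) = (0 16 17 7 14 3 6 8 9 10 13 11) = [16, 1, 2, 6, 4, 5, 8, 14, 9, 10, 13, 0, 12, 11, 3, 15, 17, 7]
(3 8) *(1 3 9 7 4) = [0, 3, 2, 8, 1, 5, 6, 4, 9, 7] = (1 3 8 9 7 4)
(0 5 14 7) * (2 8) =(0 5 14 7)(2 8) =[5, 1, 8, 3, 4, 14, 6, 0, 2, 9, 10, 11, 12, 13, 7]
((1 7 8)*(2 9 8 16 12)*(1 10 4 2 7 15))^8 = (2 10 9 4 8)(7 12 16)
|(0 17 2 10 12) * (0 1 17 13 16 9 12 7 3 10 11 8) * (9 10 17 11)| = 13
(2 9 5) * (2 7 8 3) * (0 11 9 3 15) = (0 11 9 5 7 8 15)(2 3) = [11, 1, 3, 2, 4, 7, 6, 8, 15, 5, 10, 9, 12, 13, 14, 0]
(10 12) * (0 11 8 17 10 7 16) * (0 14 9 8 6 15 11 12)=(0 12 7 16 14 9 8 17 10)(6 15 11)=[12, 1, 2, 3, 4, 5, 15, 16, 17, 8, 0, 6, 7, 13, 9, 11, 14, 10]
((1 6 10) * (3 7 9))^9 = (10)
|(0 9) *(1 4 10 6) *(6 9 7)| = |(0 7 6 1 4 10 9)| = 7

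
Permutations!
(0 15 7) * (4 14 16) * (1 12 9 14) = [15, 12, 2, 3, 1, 5, 6, 0, 8, 14, 10, 11, 9, 13, 16, 7, 4] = (0 15 7)(1 12 9 14 16 4)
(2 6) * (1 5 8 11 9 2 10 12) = (1 5 8 11 9 2 6 10 12) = [0, 5, 6, 3, 4, 8, 10, 7, 11, 2, 12, 9, 1]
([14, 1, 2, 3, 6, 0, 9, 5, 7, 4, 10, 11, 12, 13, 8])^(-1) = [5, 1, 2, 3, 9, 7, 4, 8, 14, 6, 10, 11, 12, 13, 0]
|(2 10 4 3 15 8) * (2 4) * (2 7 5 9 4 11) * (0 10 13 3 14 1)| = |(0 10 7 5 9 4 14 1)(2 13 3 15 8 11)| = 24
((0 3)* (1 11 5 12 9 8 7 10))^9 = (0 3)(1 11 5 12 9 8 7 10)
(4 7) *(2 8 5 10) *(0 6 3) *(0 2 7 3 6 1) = (0 1)(2 8 5 10 7 4 3) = [1, 0, 8, 2, 3, 10, 6, 4, 5, 9, 7]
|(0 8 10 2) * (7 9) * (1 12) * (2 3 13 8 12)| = 4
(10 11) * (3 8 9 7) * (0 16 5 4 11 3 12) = (0 16 5 4 11 10 3 8 9 7 12) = [16, 1, 2, 8, 11, 4, 6, 12, 9, 7, 3, 10, 0, 13, 14, 15, 5]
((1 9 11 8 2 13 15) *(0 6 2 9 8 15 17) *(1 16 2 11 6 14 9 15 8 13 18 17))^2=((0 14 9 6 11 8 15 16 2 18 17)(1 13))^2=(0 9 11 15 2 17 14 6 8 16 18)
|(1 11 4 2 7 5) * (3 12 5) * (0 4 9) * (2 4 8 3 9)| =10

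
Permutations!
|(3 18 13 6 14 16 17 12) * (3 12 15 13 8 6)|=|(3 18 8 6 14 16 17 15 13)|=9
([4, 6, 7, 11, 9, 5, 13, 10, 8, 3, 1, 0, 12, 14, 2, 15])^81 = [4, 2, 6, 11, 9, 5, 7, 13, 8, 3, 14, 0, 12, 10, 1, 15]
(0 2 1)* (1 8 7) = (0 2 8 7 1) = [2, 0, 8, 3, 4, 5, 6, 1, 7]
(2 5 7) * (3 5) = (2 3 5 7) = [0, 1, 3, 5, 4, 7, 6, 2]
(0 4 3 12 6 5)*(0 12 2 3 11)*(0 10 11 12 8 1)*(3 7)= (0 4 12 6 5 8 1)(2 7 3)(10 11)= [4, 0, 7, 2, 12, 8, 5, 3, 1, 9, 11, 10, 6]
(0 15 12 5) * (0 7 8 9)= (0 15 12 5 7 8 9)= [15, 1, 2, 3, 4, 7, 6, 8, 9, 0, 10, 11, 5, 13, 14, 12]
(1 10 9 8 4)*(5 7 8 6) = [0, 10, 2, 3, 1, 7, 5, 8, 4, 6, 9] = (1 10 9 6 5 7 8 4)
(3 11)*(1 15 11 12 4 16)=(1 15 11 3 12 4 16)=[0, 15, 2, 12, 16, 5, 6, 7, 8, 9, 10, 3, 4, 13, 14, 11, 1]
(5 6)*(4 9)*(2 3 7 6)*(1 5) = (1 5 2 3 7 6)(4 9) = [0, 5, 3, 7, 9, 2, 1, 6, 8, 4]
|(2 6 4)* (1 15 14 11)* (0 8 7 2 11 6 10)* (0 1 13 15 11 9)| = 13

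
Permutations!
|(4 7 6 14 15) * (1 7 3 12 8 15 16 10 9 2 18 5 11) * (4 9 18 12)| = |(1 7 6 14 16 10 18 5 11)(2 12 8 15 9)(3 4)| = 90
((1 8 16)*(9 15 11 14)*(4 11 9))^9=(16)(9 15)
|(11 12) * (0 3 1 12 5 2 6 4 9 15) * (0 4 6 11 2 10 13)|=9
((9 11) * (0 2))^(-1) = (0 2)(9 11)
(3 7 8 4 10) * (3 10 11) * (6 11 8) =[0, 1, 2, 7, 8, 5, 11, 6, 4, 9, 10, 3] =(3 7 6 11)(4 8)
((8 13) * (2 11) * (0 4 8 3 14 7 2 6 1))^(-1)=(0 1 6 11 2 7 14 3 13 8 4)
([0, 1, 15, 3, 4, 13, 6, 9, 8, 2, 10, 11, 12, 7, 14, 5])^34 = (2 7 5)(9 13 15)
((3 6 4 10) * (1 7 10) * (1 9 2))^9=(1 7 10 3 6 4 9 2)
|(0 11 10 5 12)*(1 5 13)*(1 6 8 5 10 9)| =10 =|(0 11 9 1 10 13 6 8 5 12)|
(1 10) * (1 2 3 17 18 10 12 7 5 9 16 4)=(1 12 7 5 9 16 4)(2 3 17 18 10)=[0, 12, 3, 17, 1, 9, 6, 5, 8, 16, 2, 11, 7, 13, 14, 15, 4, 18, 10]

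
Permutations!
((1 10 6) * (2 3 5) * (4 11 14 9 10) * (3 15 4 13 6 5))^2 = ((1 13 6)(2 15 4 11 14 9 10 5))^2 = (1 6 13)(2 4 14 10)(5 15 11 9)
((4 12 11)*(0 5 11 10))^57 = ((0 5 11 4 12 10))^57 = (0 4)(5 12)(10 11)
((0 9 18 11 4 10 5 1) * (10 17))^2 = (0 18 4 10 1 9 11 17 5)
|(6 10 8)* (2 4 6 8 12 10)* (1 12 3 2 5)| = |(1 12 10 3 2 4 6 5)| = 8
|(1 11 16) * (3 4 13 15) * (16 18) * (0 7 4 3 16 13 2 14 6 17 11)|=|(0 7 4 2 14 6 17 11 18 13 15 16 1)|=13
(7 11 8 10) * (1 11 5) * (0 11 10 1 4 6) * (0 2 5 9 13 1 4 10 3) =(0 11 8 4 6 2 5 10 7 9 13 1 3) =[11, 3, 5, 0, 6, 10, 2, 9, 4, 13, 7, 8, 12, 1]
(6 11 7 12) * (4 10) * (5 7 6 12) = (12)(4 10)(5 7)(6 11) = [0, 1, 2, 3, 10, 7, 11, 5, 8, 9, 4, 6, 12]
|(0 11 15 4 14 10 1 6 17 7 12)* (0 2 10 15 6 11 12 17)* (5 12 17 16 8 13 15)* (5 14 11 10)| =30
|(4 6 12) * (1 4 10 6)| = |(1 4)(6 12 10)| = 6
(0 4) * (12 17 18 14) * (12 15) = [4, 1, 2, 3, 0, 5, 6, 7, 8, 9, 10, 11, 17, 13, 15, 12, 16, 18, 14] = (0 4)(12 17 18 14 15)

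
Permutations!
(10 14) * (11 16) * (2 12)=[0, 1, 12, 3, 4, 5, 6, 7, 8, 9, 14, 16, 2, 13, 10, 15, 11]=(2 12)(10 14)(11 16)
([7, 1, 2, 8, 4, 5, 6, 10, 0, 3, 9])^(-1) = (0 8 3 9 10 7)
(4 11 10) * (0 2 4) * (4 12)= [2, 1, 12, 3, 11, 5, 6, 7, 8, 9, 0, 10, 4]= (0 2 12 4 11 10)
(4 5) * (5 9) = (4 9 5) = [0, 1, 2, 3, 9, 4, 6, 7, 8, 5]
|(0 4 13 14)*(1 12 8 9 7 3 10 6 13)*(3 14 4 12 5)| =|(0 12 8 9 7 14)(1 5 3 10 6 13 4)| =42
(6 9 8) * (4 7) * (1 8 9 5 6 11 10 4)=(1 8 11 10 4 7)(5 6)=[0, 8, 2, 3, 7, 6, 5, 1, 11, 9, 4, 10]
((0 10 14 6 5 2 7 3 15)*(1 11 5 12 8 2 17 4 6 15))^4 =(1 4 2 11 6 7 5 12 3 17 8)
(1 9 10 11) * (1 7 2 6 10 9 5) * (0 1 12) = (0 1 5 12)(2 6 10 11 7) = [1, 5, 6, 3, 4, 12, 10, 2, 8, 9, 11, 7, 0]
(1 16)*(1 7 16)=(7 16)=[0, 1, 2, 3, 4, 5, 6, 16, 8, 9, 10, 11, 12, 13, 14, 15, 7]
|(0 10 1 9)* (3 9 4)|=|(0 10 1 4 3 9)|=6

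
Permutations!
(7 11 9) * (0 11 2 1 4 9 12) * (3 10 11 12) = (0 12)(1 4 9 7 2)(3 10 11) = [12, 4, 1, 10, 9, 5, 6, 2, 8, 7, 11, 3, 0]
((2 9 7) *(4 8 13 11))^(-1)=((2 9 7)(4 8 13 11))^(-1)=(2 7 9)(4 11 13 8)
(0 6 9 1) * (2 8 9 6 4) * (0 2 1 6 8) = (0 4 1 2)(6 8 9) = [4, 2, 0, 3, 1, 5, 8, 7, 9, 6]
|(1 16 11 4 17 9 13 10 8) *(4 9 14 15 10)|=|(1 16 11 9 13 4 17 14 15 10 8)|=11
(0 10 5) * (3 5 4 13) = (0 10 4 13 3 5) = [10, 1, 2, 5, 13, 0, 6, 7, 8, 9, 4, 11, 12, 3]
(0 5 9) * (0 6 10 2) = (0 5 9 6 10 2) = [5, 1, 0, 3, 4, 9, 10, 7, 8, 6, 2]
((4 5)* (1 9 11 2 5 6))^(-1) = ((1 9 11 2 5 4 6))^(-1) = (1 6 4 5 2 11 9)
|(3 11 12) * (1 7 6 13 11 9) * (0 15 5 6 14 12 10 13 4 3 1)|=|(0 15 5 6 4 3 9)(1 7 14 12)(10 13 11)|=84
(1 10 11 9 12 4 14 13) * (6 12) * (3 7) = (1 10 11 9 6 12 4 14 13)(3 7) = [0, 10, 2, 7, 14, 5, 12, 3, 8, 6, 11, 9, 4, 1, 13]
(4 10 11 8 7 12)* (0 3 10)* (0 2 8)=[3, 1, 8, 10, 2, 5, 6, 12, 7, 9, 11, 0, 4]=(0 3 10 11)(2 8 7 12 4)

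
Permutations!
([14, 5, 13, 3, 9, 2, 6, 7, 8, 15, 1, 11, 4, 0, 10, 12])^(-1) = (0 13 2 5 1 10 14)(4 12 15 9)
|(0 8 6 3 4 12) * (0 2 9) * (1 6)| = |(0 8 1 6 3 4 12 2 9)| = 9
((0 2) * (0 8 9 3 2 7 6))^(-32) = ((0 7 6)(2 8 9 3))^(-32) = (9)(0 7 6)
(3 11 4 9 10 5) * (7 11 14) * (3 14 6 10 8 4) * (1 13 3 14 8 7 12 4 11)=(1 13 3 6 10 5 8 11 14 12 4 9 7)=[0, 13, 2, 6, 9, 8, 10, 1, 11, 7, 5, 14, 4, 3, 12]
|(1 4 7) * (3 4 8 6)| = |(1 8 6 3 4 7)| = 6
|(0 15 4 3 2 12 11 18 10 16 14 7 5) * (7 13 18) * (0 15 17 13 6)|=|(0 17 13 18 10 16 14 6)(2 12 11 7 5 15 4 3)|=8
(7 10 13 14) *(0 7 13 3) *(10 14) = [7, 1, 2, 0, 4, 5, 6, 14, 8, 9, 3, 11, 12, 10, 13] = (0 7 14 13 10 3)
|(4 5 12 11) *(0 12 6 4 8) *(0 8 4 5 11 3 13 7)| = |(0 12 3 13 7)(4 11)(5 6)| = 10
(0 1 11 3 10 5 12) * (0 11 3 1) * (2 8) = [0, 3, 8, 10, 4, 12, 6, 7, 2, 9, 5, 1, 11] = (1 3 10 5 12 11)(2 8)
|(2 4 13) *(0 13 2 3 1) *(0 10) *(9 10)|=|(0 13 3 1 9 10)(2 4)|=6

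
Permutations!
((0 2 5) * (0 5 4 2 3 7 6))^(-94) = (0 7)(3 6)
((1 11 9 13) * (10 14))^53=(1 11 9 13)(10 14)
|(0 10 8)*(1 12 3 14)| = 12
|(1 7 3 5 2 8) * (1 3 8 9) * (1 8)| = 10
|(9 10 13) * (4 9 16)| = |(4 9 10 13 16)| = 5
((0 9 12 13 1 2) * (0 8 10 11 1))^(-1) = (0 13 12 9)(1 11 10 8 2)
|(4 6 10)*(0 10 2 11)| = 6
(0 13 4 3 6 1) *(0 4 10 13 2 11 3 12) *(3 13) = (0 2 11 13 10 3 6 1 4 12) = [2, 4, 11, 6, 12, 5, 1, 7, 8, 9, 3, 13, 0, 10]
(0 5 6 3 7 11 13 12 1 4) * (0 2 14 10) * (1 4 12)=(0 5 6 3 7 11 13 1 12 4 2 14 10)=[5, 12, 14, 7, 2, 6, 3, 11, 8, 9, 0, 13, 4, 1, 10]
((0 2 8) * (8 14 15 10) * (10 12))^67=((0 2 14 15 12 10 8))^67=(0 12 2 10 14 8 15)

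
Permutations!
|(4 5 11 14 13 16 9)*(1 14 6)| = |(1 14 13 16 9 4 5 11 6)| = 9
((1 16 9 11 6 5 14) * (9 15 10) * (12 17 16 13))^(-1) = (1 14 5 6 11 9 10 15 16 17 12 13)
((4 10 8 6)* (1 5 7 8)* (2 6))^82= ((1 5 7 8 2 6 4 10))^82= (1 7 2 4)(5 8 6 10)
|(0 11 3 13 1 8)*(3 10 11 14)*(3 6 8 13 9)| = 4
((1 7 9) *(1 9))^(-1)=((9)(1 7))^(-1)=(9)(1 7)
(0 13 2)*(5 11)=[13, 1, 0, 3, 4, 11, 6, 7, 8, 9, 10, 5, 12, 2]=(0 13 2)(5 11)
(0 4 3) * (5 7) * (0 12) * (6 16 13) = [4, 1, 2, 12, 3, 7, 16, 5, 8, 9, 10, 11, 0, 6, 14, 15, 13] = (0 4 3 12)(5 7)(6 16 13)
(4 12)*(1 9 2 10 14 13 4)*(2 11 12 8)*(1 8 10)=(1 9 11 12 8 2)(4 10 14 13)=[0, 9, 1, 3, 10, 5, 6, 7, 2, 11, 14, 12, 8, 4, 13]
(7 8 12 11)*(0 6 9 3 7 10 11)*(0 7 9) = (0 6)(3 9)(7 8 12)(10 11) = [6, 1, 2, 9, 4, 5, 0, 8, 12, 3, 11, 10, 7]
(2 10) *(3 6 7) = (2 10)(3 6 7) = [0, 1, 10, 6, 4, 5, 7, 3, 8, 9, 2]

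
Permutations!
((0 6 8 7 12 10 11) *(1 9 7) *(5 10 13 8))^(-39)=(0 6 5 10 11)(1 12)(7 8)(9 13)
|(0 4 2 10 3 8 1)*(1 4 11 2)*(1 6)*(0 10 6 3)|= 6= |(0 11 2 6 1 10)(3 8 4)|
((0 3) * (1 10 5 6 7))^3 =(0 3)(1 6 10 7 5)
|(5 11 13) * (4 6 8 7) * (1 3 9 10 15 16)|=|(1 3 9 10 15 16)(4 6 8 7)(5 11 13)|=12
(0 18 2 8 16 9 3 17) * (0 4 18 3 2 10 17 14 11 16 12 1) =(0 3 14 11 16 9 2 8 12 1)(4 18 10 17) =[3, 0, 8, 14, 18, 5, 6, 7, 12, 2, 17, 16, 1, 13, 11, 15, 9, 4, 10]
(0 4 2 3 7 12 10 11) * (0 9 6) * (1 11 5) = (0 4 2 3 7 12 10 5 1 11 9 6) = [4, 11, 3, 7, 2, 1, 0, 12, 8, 6, 5, 9, 10]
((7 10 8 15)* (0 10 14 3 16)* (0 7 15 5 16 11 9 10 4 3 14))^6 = ((0 4 3 11 9 10 8 5 16 7))^6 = (0 8 3 16 9)(4 5 11 7 10)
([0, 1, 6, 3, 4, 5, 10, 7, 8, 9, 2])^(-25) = (2 10 6)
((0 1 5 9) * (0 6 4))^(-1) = ((0 1 5 9 6 4))^(-1) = (0 4 6 9 5 1)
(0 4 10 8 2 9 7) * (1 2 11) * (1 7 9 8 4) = [1, 2, 8, 3, 10, 5, 6, 0, 11, 9, 4, 7] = (0 1 2 8 11 7)(4 10)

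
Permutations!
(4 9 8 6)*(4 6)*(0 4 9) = (0 4)(8 9) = [4, 1, 2, 3, 0, 5, 6, 7, 9, 8]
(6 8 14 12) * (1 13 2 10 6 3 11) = (1 13 2 10 6 8 14 12 3 11) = [0, 13, 10, 11, 4, 5, 8, 7, 14, 9, 6, 1, 3, 2, 12]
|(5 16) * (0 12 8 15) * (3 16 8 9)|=|(0 12 9 3 16 5 8 15)|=8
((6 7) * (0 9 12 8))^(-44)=(12)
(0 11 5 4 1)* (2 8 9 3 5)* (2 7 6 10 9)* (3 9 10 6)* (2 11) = [2, 0, 8, 5, 1, 4, 6, 3, 11, 9, 10, 7] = (0 2 8 11 7 3 5 4 1)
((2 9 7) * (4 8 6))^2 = ((2 9 7)(4 8 6))^2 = (2 7 9)(4 6 8)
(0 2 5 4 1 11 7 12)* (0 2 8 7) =(0 8 7 12 2 5 4 1 11) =[8, 11, 5, 3, 1, 4, 6, 12, 7, 9, 10, 0, 2]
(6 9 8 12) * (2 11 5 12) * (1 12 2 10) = (1 12 6 9 8 10)(2 11 5) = [0, 12, 11, 3, 4, 2, 9, 7, 10, 8, 1, 5, 6]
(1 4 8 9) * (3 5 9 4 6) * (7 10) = (1 6 3 5 9)(4 8)(7 10) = [0, 6, 2, 5, 8, 9, 3, 10, 4, 1, 7]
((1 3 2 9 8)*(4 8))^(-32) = ((1 3 2 9 4 8))^(-32) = (1 4 2)(3 8 9)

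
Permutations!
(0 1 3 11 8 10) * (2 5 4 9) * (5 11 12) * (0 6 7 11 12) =[1, 3, 12, 0, 9, 4, 7, 11, 10, 2, 6, 8, 5] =(0 1 3)(2 12 5 4 9)(6 7 11 8 10)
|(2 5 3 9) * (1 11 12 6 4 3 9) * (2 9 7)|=6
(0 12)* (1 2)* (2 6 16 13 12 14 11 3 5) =[14, 6, 1, 5, 4, 2, 16, 7, 8, 9, 10, 3, 0, 12, 11, 15, 13] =(0 14 11 3 5 2 1 6 16 13 12)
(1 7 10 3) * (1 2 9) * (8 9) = (1 7 10 3 2 8 9) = [0, 7, 8, 2, 4, 5, 6, 10, 9, 1, 3]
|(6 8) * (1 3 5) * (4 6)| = 3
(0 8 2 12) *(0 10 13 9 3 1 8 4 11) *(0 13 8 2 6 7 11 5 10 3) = (0 4 5 10 8 6 7 11 13 9)(1 2 12 3) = [4, 2, 12, 1, 5, 10, 7, 11, 6, 0, 8, 13, 3, 9]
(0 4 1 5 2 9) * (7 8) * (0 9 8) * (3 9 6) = (0 4 1 5 2 8 7)(3 9 6) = [4, 5, 8, 9, 1, 2, 3, 0, 7, 6]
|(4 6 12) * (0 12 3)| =5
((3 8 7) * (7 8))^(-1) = ((8)(3 7))^(-1) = (8)(3 7)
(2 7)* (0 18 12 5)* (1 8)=(0 18 12 5)(1 8)(2 7)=[18, 8, 7, 3, 4, 0, 6, 2, 1, 9, 10, 11, 5, 13, 14, 15, 16, 17, 12]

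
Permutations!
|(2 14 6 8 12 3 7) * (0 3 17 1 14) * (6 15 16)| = 8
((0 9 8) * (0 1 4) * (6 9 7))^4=(0 8 7 1 6 4 9)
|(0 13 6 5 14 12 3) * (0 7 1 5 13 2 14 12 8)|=|(0 2 14 8)(1 5 12 3 7)(6 13)|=20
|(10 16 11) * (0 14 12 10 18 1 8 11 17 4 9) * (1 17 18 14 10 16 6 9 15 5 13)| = |(0 10 6 9)(1 8 11 14 12 16 18 17 4 15 5 13)| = 12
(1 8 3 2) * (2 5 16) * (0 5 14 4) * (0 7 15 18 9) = (0 5 16 2 1 8 3 14 4 7 15 18 9) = [5, 8, 1, 14, 7, 16, 6, 15, 3, 0, 10, 11, 12, 13, 4, 18, 2, 17, 9]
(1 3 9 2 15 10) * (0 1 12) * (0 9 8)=(0 1 3 8)(2 15 10 12 9)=[1, 3, 15, 8, 4, 5, 6, 7, 0, 2, 12, 11, 9, 13, 14, 10]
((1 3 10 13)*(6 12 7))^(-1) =((1 3 10 13)(6 12 7))^(-1) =(1 13 10 3)(6 7 12)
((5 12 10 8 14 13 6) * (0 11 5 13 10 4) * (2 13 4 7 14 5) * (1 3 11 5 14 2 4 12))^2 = (0 1 11)(2 6 7 13 12)(3 4 5)(8 10 14)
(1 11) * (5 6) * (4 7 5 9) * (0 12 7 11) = (0 12 7 5 6 9 4 11 1) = [12, 0, 2, 3, 11, 6, 9, 5, 8, 4, 10, 1, 7]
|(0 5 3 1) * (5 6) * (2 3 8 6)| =12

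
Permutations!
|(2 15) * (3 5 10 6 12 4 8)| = 14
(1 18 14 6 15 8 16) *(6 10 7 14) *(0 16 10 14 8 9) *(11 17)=(0 16 1 18 6 15 9)(7 8 10)(11 17)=[16, 18, 2, 3, 4, 5, 15, 8, 10, 0, 7, 17, 12, 13, 14, 9, 1, 11, 6]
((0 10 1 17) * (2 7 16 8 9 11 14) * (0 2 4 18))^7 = (0 8 10 9 1 11 17 14 2 4 7 18 16)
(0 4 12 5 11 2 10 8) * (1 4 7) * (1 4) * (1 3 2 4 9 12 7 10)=(0 10 8)(1 3 2)(4 7 9 12 5 11)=[10, 3, 1, 2, 7, 11, 6, 9, 0, 12, 8, 4, 5]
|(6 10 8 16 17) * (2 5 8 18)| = 8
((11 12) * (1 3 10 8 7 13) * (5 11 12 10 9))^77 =((1 3 9 5 11 10 8 7 13))^77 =(1 10 3 8 9 7 5 13 11)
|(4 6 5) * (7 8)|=6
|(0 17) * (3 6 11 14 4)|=|(0 17)(3 6 11 14 4)|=10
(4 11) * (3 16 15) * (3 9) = (3 16 15 9)(4 11) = [0, 1, 2, 16, 11, 5, 6, 7, 8, 3, 10, 4, 12, 13, 14, 9, 15]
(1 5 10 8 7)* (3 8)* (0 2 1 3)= (0 2 1 5 10)(3 8 7)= [2, 5, 1, 8, 4, 10, 6, 3, 7, 9, 0]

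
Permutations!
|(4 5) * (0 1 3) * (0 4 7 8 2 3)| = |(0 1)(2 3 4 5 7 8)| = 6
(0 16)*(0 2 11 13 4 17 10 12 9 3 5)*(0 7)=[16, 1, 11, 5, 17, 7, 6, 0, 8, 3, 12, 13, 9, 4, 14, 15, 2, 10]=(0 16 2 11 13 4 17 10 12 9 3 5 7)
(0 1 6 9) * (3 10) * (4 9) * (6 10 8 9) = [1, 10, 2, 8, 6, 5, 4, 7, 9, 0, 3] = (0 1 10 3 8 9)(4 6)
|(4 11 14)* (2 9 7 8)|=12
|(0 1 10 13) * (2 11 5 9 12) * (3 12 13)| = |(0 1 10 3 12 2 11 5 9 13)| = 10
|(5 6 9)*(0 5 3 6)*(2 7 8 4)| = 12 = |(0 5)(2 7 8 4)(3 6 9)|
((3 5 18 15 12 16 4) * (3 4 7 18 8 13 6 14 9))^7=((3 5 8 13 6 14 9)(7 18 15 12 16))^7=(7 15 16 18 12)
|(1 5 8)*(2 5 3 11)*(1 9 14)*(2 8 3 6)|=|(1 6 2 5 3 11 8 9 14)|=9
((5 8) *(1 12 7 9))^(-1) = (1 9 7 12)(5 8)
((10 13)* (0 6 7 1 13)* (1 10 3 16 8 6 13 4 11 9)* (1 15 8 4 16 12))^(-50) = ((0 13 3 12 1 16 4 11 9 15 8 6 7 10))^(-50) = (0 4 7 1 8 3 9)(6 12 15 13 11 10 16)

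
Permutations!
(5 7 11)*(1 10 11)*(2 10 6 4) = (1 6 4 2 10 11 5 7) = [0, 6, 10, 3, 2, 7, 4, 1, 8, 9, 11, 5]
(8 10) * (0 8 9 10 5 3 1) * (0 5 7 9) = [8, 5, 2, 1, 4, 3, 6, 9, 7, 10, 0] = (0 8 7 9 10)(1 5 3)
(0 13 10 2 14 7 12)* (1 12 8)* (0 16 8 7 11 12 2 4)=(0 13 10 4)(1 2 14 11 12 16 8)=[13, 2, 14, 3, 0, 5, 6, 7, 1, 9, 4, 12, 16, 10, 11, 15, 8]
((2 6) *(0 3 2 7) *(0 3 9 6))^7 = (0 9 6 7 3 2)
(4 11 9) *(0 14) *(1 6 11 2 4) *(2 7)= (0 14)(1 6 11 9)(2 4 7)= [14, 6, 4, 3, 7, 5, 11, 2, 8, 1, 10, 9, 12, 13, 0]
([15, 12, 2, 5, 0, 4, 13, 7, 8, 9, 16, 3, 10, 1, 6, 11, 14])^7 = [15, 1, 2, 5, 0, 4, 6, 7, 8, 9, 10, 3, 12, 13, 14, 11, 16]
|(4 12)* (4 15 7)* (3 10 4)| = 6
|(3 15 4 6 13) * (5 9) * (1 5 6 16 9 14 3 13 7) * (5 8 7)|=24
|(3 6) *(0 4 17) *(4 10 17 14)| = |(0 10 17)(3 6)(4 14)| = 6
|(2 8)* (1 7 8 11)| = 5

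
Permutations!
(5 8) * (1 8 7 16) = [0, 8, 2, 3, 4, 7, 6, 16, 5, 9, 10, 11, 12, 13, 14, 15, 1] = (1 8 5 7 16)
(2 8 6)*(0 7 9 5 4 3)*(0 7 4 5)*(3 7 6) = (0 4 7 9)(2 8 3 6) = [4, 1, 8, 6, 7, 5, 2, 9, 3, 0]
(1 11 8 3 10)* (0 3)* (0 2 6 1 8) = (0 3 10 8 2 6 1 11) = [3, 11, 6, 10, 4, 5, 1, 7, 2, 9, 8, 0]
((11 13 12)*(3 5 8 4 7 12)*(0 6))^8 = ((0 6)(3 5 8 4 7 12 11 13))^8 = (13)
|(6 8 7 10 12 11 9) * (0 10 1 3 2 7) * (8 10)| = 20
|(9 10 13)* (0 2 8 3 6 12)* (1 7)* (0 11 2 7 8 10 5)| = |(0 7 1 8 3 6 12 11 2 10 13 9 5)| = 13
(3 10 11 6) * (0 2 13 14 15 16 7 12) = (0 2 13 14 15 16 7 12)(3 10 11 6) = [2, 1, 13, 10, 4, 5, 3, 12, 8, 9, 11, 6, 0, 14, 15, 16, 7]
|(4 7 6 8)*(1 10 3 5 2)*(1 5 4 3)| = |(1 10)(2 5)(3 4 7 6 8)| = 10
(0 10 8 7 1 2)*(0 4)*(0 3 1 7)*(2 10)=(0 2 4 3 1 10 8)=[2, 10, 4, 1, 3, 5, 6, 7, 0, 9, 8]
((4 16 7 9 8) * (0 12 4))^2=((0 12 4 16 7 9 8))^2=(0 4 7 8 12 16 9)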